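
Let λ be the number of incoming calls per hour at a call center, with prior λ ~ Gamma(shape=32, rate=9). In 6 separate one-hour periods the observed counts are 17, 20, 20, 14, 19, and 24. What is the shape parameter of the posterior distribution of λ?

Total count: 17 + 20 + 20 + 14 + 19 + 24 = 114.
Total exposure: 6 hours.
The Gamma prior is conjugate for the Poisson rate, so λ | data ~ Gamma(32+114, 9+6) = Gamma(146, 15).

146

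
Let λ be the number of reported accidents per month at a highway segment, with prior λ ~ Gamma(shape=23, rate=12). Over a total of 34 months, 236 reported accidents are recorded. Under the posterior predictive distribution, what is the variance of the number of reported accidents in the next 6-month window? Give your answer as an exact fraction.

20202/529

Total count 236 over total exposure 34 months.
Gamma(α, β) with Poisson data over total exposure Σt gives posterior Gamma(α+Σx, β+Σt) = Gamma(259, 46).
The posterior predictive for a window of length T is Negative Binomial with variance T·α'·(β'+T)/β'² = 6·259·52/2116 = 20202/529.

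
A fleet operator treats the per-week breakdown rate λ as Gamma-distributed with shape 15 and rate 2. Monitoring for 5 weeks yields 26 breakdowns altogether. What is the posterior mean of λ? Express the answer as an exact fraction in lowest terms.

Total count 26 over total exposure 5 weeks.
Posterior: α' = 15 + 26 = 41, β' = 2 + 5 = 7.
Posterior mean = α'/β' = 41/7.

41/7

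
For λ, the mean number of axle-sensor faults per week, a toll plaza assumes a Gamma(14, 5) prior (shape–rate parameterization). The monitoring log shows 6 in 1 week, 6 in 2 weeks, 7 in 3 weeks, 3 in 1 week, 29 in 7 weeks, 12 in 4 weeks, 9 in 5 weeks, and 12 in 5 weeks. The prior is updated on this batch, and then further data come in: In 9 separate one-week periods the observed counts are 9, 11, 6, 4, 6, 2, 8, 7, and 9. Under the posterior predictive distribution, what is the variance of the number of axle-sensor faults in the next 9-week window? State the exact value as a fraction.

Total count: 6 + 6 + 7 + 3 + 29 + 12 + 9 + 12 = 84.
Total exposure: 1 + 2 + 3 + 1 + 7 + 4 + 5 + 5 = 28 weeks.
After the first batch: Gamma(14 + 84, 5 + 28) = Gamma(98, 33).
Total count: 9 + 11 + 6 + 4 + 6 + 2 + 8 + 7 + 9 = 62.
Total exposure: 9 weeks.
After the second batch: Gamma(98 + 62, 33 + 9) = Gamma(160, 42).
The posterior predictive for a window of length T is Negative Binomial with variance T·α'·(β'+T)/β'² = 9·160·51/1764 = 2040/49.

2040/49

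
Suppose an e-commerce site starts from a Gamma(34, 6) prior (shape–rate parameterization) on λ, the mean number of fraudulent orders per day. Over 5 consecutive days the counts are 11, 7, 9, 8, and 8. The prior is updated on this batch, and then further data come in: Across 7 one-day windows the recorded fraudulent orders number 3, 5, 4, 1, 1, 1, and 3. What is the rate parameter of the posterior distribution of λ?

18

Total count: 11 + 7 + 9 + 8 + 8 = 43.
Total exposure: 5 days.
After the first batch: Gamma(34 + 43, 6 + 5) = Gamma(77, 11).
Total count: 3 + 5 + 4 + 1 + 1 + 1 + 3 = 18.
Total exposure: 7 days.
After the second batch: Gamma(77 + 18, 11 + 7) = Gamma(95, 18).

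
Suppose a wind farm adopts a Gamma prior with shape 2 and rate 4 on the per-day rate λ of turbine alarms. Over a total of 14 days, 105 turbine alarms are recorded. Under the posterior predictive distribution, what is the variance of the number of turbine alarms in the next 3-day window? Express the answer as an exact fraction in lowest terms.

749/36

Total count 105 over total exposure 14 days.
The Gamma prior is conjugate for the Poisson rate, so λ | data ~ Gamma(2+105, 4+14) = Gamma(107, 18).
The posterior predictive for a window of length T is Negative Binomial with variance T·α'·(β'+T)/β'² = 3·107·21/324 = 749/36.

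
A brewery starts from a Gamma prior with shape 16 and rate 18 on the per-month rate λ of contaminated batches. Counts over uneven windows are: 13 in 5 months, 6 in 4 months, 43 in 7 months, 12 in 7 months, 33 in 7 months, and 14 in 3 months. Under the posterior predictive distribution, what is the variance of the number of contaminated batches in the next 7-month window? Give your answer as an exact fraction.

55622/2601

Total count: 13 + 6 + 43 + 12 + 33 + 14 = 121.
Total exposure: 5 + 4 + 7 + 7 + 7 + 3 = 33 months.
The Gamma prior is conjugate for the Poisson rate, so λ | data ~ Gamma(16+121, 18+33) = Gamma(137, 51).
The posterior predictive for a window of length T is Negative Binomial with variance T·α'·(β'+T)/β'² = 7·137·58/2601 = 55622/2601.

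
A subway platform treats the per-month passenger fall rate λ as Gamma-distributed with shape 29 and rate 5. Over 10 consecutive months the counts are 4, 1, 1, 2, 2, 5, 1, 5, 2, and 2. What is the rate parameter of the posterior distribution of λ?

Total count: 4 + 1 + 1 + 2 + 2 + 5 + 1 + 5 + 2 + 2 = 25.
Total exposure: 10 months.
Conjugate update: add total count to the shape and total exposure to the rate, giving Gamma(54, 15).

15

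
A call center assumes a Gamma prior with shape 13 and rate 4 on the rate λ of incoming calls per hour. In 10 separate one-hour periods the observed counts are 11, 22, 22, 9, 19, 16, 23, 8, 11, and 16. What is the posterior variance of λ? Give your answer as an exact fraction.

85/98

Total count: 11 + 22 + 22 + 9 + 19 + 16 + 23 + 8 + 11 + 16 = 157.
Total exposure: 10 hours.
Posterior: α' = 13 + 157 = 170, β' = 4 + 10 = 14.
Posterior variance = α'/β'² = 170/196 = 85/98.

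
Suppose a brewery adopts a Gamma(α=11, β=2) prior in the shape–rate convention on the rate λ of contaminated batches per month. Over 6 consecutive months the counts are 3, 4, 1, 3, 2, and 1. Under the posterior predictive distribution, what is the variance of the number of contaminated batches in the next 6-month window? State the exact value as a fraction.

Total count: 3 + 4 + 1 + 3 + 2 + 1 = 14.
Total exposure: 6 months.
Posterior: α' = 11 + 14 = 25, β' = 2 + 6 = 8.
The posterior predictive for a window of length T is Negative Binomial with variance T·α'·(β'+T)/β'² = 6·25·14/64 = 525/16.

525/16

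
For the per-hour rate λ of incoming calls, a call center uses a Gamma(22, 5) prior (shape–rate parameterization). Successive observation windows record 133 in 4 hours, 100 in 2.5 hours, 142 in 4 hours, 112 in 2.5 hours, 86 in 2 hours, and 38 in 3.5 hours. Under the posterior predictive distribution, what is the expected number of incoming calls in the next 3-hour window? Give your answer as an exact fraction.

Total count: 133 + 100 + 142 + 112 + 86 + 38 = 611.
Total exposure: 4 + 2.5 + 4 + 2.5 + 2 + 3.5 = 18.5 hours.
Gamma(α, β) with Poisson data over total exposure Σt gives posterior Gamma(α+Σx, β+Σt) = Gamma(633, 47/2).
Predictive mean over a 3-hour window = T·E[λ|data] = 3·633/(47/2) = 3798/47.

3798/47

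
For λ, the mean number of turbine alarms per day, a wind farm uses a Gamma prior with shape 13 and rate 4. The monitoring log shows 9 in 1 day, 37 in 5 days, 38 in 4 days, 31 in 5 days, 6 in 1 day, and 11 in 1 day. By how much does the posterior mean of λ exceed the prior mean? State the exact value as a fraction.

Total count: 9 + 37 + 38 + 31 + 6 + 11 = 132.
Total exposure: 1 + 5 + 4 + 5 + 1 + 1 = 17 days.
The Gamma prior is conjugate for the Poisson rate, so λ | data ~ Gamma(13+132, 4+17) = Gamma(145, 21).
Posterior mean = 145/21 = 145/21; prior mean = 13/4 = 13/4. Difference = 145/21 − 13/4 = 307/84.

307/84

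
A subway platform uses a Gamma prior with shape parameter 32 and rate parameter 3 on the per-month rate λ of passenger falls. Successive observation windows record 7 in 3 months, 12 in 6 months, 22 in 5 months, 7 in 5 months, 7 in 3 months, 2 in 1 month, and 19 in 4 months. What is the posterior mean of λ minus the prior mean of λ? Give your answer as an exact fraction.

Total count: 7 + 12 + 22 + 7 + 7 + 2 + 19 = 76.
Total exposure: 3 + 6 + 5 + 5 + 3 + 1 + 4 = 27 months.
Conjugate update: add total count to the shape and total exposure to the rate, giving Gamma(108, 30).
Posterior mean = 108/30 = 18/5; prior mean = 32/3 = 32/3. Difference = 18/5 − 32/3 = -106/15.

-106/15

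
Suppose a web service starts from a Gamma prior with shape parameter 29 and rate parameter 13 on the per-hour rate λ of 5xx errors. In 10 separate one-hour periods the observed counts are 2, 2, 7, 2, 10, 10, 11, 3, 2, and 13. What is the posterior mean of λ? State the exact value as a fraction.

91/23

Total count: 2 + 2 + 7 + 2 + 10 + 10 + 11 + 3 + 2 + 13 = 62.
Total exposure: 10 hours.
Conjugate update: add total count to the shape and total exposure to the rate, giving Gamma(91, 23).
Posterior mean = α'/β' = 91/23.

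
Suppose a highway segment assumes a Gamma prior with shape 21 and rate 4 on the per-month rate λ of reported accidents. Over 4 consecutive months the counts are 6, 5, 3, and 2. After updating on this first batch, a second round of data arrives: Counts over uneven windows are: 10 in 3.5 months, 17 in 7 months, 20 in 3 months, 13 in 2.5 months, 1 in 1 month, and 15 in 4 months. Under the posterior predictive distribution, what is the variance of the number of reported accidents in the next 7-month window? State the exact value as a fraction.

28476/841

Total count: 6 + 5 + 3 + 2 = 16.
Total exposure: 4 months.
After the first batch: Gamma(21 + 16, 4 + 4) = Gamma(37, 8).
Total count: 10 + 17 + 20 + 13 + 1 + 15 = 76.
Total exposure: 3.5 + 7 + 3 + 2.5 + 1 + 4 = 21 months.
After the second batch: Gamma(37 + 76, 8 + 21) = Gamma(113, 29).
The posterior predictive for a window of length T is Negative Binomial with variance T·α'·(β'+T)/β'² = 7·113·36/841 = 28476/841.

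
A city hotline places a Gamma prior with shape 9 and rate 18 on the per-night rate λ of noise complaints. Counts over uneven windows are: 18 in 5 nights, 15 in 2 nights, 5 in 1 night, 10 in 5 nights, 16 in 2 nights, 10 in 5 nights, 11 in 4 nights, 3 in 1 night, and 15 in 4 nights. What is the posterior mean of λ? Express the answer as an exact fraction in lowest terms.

Total count: 18 + 15 + 5 + 10 + 16 + 10 + 11 + 3 + 15 = 103.
Total exposure: 5 + 2 + 1 + 5 + 2 + 5 + 4 + 1 + 4 = 29 nights.
By Gamma–Poisson conjugacy, the posterior is Gamma(α + Σx, β + Σt) = Gamma(9 + 103, 18 + 29) = Gamma(112, 47).
Posterior mean = α'/β' = 112/47.

112/47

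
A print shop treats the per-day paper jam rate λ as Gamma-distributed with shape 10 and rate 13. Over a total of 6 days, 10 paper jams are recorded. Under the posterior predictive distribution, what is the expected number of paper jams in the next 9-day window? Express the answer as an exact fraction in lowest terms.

Total count 10 over total exposure 6 days.
Posterior: α' = 10 + 10 = 20, β' = 13 + 6 = 19.
Predictive mean over a 9-day window = T·E[λ|data] = 9·20/19 = 180/19.

180/19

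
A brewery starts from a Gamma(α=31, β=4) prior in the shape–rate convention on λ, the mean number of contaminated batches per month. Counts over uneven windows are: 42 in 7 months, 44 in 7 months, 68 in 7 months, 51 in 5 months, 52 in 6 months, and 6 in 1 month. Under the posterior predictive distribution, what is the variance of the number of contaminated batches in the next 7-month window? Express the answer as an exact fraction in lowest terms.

90552/1369

Total count: 42 + 44 + 68 + 51 + 52 + 6 = 263.
Total exposure: 7 + 7 + 7 + 5 + 6 + 1 = 33 months.
By Gamma–Poisson conjugacy, the posterior is Gamma(α + Σx, β + Σt) = Gamma(31 + 263, 4 + 33) = Gamma(294, 37).
The posterior predictive for a window of length T is Negative Binomial with variance T·α'·(β'+T)/β'² = 7·294·44/1369 = 90552/1369.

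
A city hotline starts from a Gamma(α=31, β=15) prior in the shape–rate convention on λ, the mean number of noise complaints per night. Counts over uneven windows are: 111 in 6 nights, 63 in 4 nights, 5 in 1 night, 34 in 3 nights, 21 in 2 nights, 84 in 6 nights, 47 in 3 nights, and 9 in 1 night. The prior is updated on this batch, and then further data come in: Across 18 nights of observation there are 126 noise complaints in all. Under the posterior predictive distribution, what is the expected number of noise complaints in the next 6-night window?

54

Total count: 111 + 63 + 5 + 34 + 21 + 84 + 47 + 9 = 374.
Total exposure: 6 + 4 + 1 + 3 + 2 + 6 + 3 + 1 = 26 nights.
After the first batch: Gamma(31 + 374, 15 + 26) = Gamma(405, 41).
Total count 126 over total exposure 18 nights.
After the second batch: Gamma(405 + 126, 41 + 18) = Gamma(531, 59).
Predictive mean over a 6-night window = T·E[λ|data] = 6·531/59 = 54.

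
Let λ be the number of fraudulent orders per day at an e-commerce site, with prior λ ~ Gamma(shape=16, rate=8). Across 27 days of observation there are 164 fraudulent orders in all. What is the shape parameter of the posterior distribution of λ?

Total count 164 over total exposure 27 days.
Conjugate update: add total count to the shape and total exposure to the rate, giving Gamma(180, 35).

180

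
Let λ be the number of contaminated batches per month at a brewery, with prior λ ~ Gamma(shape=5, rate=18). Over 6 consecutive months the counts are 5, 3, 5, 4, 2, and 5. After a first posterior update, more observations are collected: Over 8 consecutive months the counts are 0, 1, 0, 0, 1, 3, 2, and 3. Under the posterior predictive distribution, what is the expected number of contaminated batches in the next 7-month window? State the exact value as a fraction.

273/32

Total count: 5 + 3 + 5 + 4 + 2 + 5 = 24.
Total exposure: 6 months.
After the first batch: Gamma(5 + 24, 18 + 6) = Gamma(29, 24).
Total count: 0 + 1 + 0 + 0 + 1 + 3 + 2 + 3 = 10.
Total exposure: 8 months.
After the second batch: Gamma(29 + 10, 24 + 8) = Gamma(39, 32).
Predictive mean over a 7-month window = T·E[λ|data] = 7·39/32 = 273/32.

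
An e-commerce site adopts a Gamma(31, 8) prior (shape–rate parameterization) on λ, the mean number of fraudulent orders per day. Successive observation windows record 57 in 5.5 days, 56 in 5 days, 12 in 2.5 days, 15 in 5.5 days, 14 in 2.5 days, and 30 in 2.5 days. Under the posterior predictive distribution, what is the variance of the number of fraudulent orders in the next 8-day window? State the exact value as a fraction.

271760/3969

Total count: 57 + 56 + 12 + 15 + 14 + 30 = 184.
Total exposure: 5.5 + 5 + 2.5 + 5.5 + 2.5 + 2.5 = 23.5 days.
Gamma(α, β) with Poisson data over total exposure Σt gives posterior Gamma(α+Σx, β+Σt) = Gamma(215, 63/2).
The posterior predictive for a window of length T is Negative Binomial with variance T·α'·(β'+T)/β'² = 8·215·(79/2)/(3969/4) = 271760/3969.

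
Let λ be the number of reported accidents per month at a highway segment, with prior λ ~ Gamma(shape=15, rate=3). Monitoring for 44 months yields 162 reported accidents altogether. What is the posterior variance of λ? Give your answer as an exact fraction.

Total count 162 over total exposure 44 months.
By Gamma–Poisson conjugacy, the posterior is Gamma(α + Σx, β + Σt) = Gamma(15 + 162, 3 + 44) = Gamma(177, 47).
Posterior variance = α'/β'² = 177/2209.

177/2209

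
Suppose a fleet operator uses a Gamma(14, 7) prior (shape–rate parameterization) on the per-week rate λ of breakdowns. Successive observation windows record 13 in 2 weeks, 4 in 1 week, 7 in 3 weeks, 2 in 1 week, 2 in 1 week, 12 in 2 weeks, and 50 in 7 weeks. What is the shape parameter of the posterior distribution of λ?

104

Total count: 13 + 4 + 7 + 2 + 2 + 12 + 50 = 90.
Total exposure: 2 + 1 + 3 + 1 + 1 + 2 + 7 = 17 weeks.
Posterior: α' = 14 + 90 = 104, β' = 7 + 17 = 24.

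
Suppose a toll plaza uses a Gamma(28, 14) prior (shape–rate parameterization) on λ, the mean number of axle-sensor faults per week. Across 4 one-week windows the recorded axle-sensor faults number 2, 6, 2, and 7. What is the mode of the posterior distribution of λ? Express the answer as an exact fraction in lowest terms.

22/9

Total count: 2 + 6 + 2 + 7 = 17.
Total exposure: 4 weeks.
Posterior: α' = 28 + 17 = 45, β' = 14 + 4 = 18.
Posterior mode = (α'−1)/β' = 44/18 = 22/9.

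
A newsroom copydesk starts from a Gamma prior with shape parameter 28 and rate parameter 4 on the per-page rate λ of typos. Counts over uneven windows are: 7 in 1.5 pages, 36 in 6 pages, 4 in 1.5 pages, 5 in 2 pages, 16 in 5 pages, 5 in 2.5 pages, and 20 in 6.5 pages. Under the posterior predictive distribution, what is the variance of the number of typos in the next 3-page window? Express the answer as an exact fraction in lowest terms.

11616/841

Total count: 7 + 36 + 4 + 5 + 16 + 5 + 20 = 93.
Total exposure: 1.5 + 6 + 1.5 + 2 + 5 + 2.5 + 6.5 = 25 pages.
Conjugate update: add total count to the shape and total exposure to the rate, giving Gamma(121, 29).
The posterior predictive for a window of length T is Negative Binomial with variance T·α'·(β'+T)/β'² = 3·121·32/841 = 11616/841.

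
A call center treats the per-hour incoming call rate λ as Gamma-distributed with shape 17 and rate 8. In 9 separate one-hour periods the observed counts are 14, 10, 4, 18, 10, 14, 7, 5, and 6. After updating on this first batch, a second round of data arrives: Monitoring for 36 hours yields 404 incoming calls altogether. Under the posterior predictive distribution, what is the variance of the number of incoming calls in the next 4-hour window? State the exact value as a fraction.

116052/2809

Total count: 14 + 10 + 4 + 18 + 10 + 14 + 7 + 5 + 6 = 88.
Total exposure: 9 hours.
After the first batch: Gamma(17 + 88, 8 + 9) = Gamma(105, 17).
Total count 404 over total exposure 36 hours.
After the second batch: Gamma(105 + 404, 17 + 36) = Gamma(509, 53).
The posterior predictive for a window of length T is Negative Binomial with variance T·α'·(β'+T)/β'² = 4·509·57/2809 = 116052/2809.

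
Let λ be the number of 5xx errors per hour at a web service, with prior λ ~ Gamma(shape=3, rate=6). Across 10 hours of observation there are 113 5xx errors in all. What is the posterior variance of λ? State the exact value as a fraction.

Total count 113 over total exposure 10 hours.
Conjugate update: add total count to the shape and total exposure to the rate, giving Gamma(116, 16).
Posterior variance = α'/β'² = 116/256 = 29/64.

29/64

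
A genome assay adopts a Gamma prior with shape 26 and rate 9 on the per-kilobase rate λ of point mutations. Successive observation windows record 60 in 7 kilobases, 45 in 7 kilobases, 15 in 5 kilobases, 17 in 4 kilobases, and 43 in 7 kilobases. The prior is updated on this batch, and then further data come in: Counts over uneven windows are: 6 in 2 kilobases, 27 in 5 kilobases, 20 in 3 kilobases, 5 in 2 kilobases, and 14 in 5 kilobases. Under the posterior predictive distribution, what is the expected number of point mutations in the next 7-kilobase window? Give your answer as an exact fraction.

Total count: 60 + 45 + 15 + 17 + 43 = 180.
Total exposure: 7 + 7 + 5 + 4 + 7 = 30 kilobases.
After the first batch: Gamma(26 + 180, 9 + 30) = Gamma(206, 39).
Total count: 6 + 27 + 20 + 5 + 14 = 72.
Total exposure: 2 + 5 + 3 + 2 + 5 = 17 kilobases.
After the second batch: Gamma(206 + 72, 39 + 17) = Gamma(278, 56).
Predictive mean over a 7-kilobase window = T·E[λ|data] = 7·278/56 = 139/4.

139/4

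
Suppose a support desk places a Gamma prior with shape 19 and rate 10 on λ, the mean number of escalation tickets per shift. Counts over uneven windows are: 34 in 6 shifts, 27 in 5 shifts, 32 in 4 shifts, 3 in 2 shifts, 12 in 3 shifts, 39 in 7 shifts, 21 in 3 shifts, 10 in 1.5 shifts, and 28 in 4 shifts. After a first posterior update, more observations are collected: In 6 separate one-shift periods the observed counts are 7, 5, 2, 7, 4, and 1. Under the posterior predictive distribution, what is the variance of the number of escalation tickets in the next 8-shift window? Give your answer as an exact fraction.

Total count: 34 + 27 + 32 + 3 + 12 + 39 + 21 + 10 + 28 = 206.
Total exposure: 6 + 5 + 4 + 2 + 3 + 7 + 3 + 1.5 + 4 = 35.5 shifts.
After the first batch: Gamma(19 + 206, 10 + 35.5) = Gamma(225, 91/2).
Total count: 7 + 5 + 2 + 7 + 4 + 1 = 26.
Total exposure: 6 shifts.
After the second batch: Gamma(225 + 26, 91/2 + 6) = Gamma(251, 103/2).
The posterior predictive for a window of length T is Negative Binomial with variance T·α'·(β'+T)/β'² = 8·251·(119/2)/(10609/4) = 477904/10609.

477904/10609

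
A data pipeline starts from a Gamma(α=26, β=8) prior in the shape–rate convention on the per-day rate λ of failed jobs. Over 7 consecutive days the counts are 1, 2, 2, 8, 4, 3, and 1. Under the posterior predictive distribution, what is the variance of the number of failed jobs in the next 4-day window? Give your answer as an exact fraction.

3572/225

Total count: 1 + 2 + 2 + 8 + 4 + 3 + 1 = 21.
Total exposure: 7 days.
Gamma(α, β) with Poisson data over total exposure Σt gives posterior Gamma(α+Σx, β+Σt) = Gamma(47, 15).
The posterior predictive for a window of length T is Negative Binomial with variance T·α'·(β'+T)/β'² = 4·47·19/225 = 3572/225.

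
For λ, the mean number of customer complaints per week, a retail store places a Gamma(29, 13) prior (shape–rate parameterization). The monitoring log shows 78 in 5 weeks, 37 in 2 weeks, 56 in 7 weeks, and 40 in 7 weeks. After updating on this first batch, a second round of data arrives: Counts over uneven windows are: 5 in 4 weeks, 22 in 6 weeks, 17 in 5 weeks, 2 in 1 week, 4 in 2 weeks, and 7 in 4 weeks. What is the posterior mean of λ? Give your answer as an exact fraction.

297/56

Total count: 78 + 37 + 56 + 40 = 211.
Total exposure: 5 + 2 + 7 + 7 = 21 weeks.
After the first batch: Gamma(29 + 211, 13 + 21) = Gamma(240, 34).
Total count: 5 + 22 + 17 + 2 + 4 + 7 = 57.
Total exposure: 4 + 6 + 5 + 1 + 2 + 4 = 22 weeks.
After the second batch: Gamma(240 + 57, 34 + 22) = Gamma(297, 56).
Posterior mean = α'/β' = 297/56.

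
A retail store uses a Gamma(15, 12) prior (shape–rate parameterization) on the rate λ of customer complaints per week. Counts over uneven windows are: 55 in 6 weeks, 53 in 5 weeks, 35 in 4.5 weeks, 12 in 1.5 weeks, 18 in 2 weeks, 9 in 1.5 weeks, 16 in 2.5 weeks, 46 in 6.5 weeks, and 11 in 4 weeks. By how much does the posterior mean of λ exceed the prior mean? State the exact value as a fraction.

Total count: 55 + 53 + 35 + 12 + 18 + 9 + 16 + 46 + 11 = 255.
Total exposure: 6 + 5 + 4.5 + 1.5 + 2 + 1.5 + 2.5 + 6.5 + 4 = 33.5 weeks.
Posterior: α' = 15 + 255 = 270, β' = 12 + 33.5 = 91/2.
Posterior mean = 270/(91/2) = 540/91; prior mean = 15/12 = 5/4. Difference = 540/91 − 5/4 = 1705/364.

1705/364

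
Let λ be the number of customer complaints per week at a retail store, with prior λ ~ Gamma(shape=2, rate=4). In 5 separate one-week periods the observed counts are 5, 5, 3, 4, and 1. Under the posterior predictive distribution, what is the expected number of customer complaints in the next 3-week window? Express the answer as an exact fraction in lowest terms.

Total count: 5 + 5 + 3 + 4 + 1 = 18.
Total exposure: 5 weeks.
Gamma(α, β) with Poisson data over total exposure Σt gives posterior Gamma(α+Σx, β+Σt) = Gamma(20, 9).
Predictive mean over a 3-week window = T·E[λ|data] = 3·20/9 = 20/3.

20/3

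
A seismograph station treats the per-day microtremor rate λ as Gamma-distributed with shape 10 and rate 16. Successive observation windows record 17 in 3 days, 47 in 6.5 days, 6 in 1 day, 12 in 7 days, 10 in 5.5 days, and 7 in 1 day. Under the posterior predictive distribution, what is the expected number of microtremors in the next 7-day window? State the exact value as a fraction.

Total count: 17 + 47 + 6 + 12 + 10 + 7 = 99.
Total exposure: 3 + 6.5 + 1 + 7 + 5.5 + 1 = 24 days.
Conjugate update: add total count to the shape and total exposure to the rate, giving Gamma(109, 40).
Predictive mean over a 7-day window = T·E[λ|data] = 7·109/40 = 763/40.

763/40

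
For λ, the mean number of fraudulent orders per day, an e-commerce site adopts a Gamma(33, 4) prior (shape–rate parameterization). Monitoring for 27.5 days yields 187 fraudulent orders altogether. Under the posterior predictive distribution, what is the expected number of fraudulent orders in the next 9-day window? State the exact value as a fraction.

440/7

Total count 187 over total exposure 27.5 days.
Gamma(α, β) with Poisson data over total exposure Σt gives posterior Gamma(α+Σx, β+Σt) = Gamma(220, 63/2).
Predictive mean over a 9-day window = T·E[λ|data] = 9·220/(63/2) = 440/7.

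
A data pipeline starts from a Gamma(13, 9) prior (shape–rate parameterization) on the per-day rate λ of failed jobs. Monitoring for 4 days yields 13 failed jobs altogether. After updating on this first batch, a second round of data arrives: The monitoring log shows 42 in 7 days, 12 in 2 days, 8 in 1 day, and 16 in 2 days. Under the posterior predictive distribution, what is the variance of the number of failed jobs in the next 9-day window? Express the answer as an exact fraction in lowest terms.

Total count 13 over total exposure 4 days.
After the first batch: Gamma(13 + 13, 9 + 4) = Gamma(26, 13).
Total count: 42 + 12 + 8 + 16 = 78.
Total exposure: 7 + 2 + 1 + 2 = 12 days.
After the second batch: Gamma(26 + 78, 13 + 12) = Gamma(104, 25).
The posterior predictive for a window of length T is Negative Binomial with variance T·α'·(β'+T)/β'² = 9·104·34/625 = 31824/625.

31824/625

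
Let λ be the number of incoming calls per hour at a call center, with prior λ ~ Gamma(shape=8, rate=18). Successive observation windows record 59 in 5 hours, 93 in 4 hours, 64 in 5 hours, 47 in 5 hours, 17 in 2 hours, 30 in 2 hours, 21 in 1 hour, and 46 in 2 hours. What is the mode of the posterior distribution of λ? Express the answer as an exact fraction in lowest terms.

96/11

Total count: 59 + 93 + 64 + 47 + 17 + 30 + 21 + 46 = 377.
Total exposure: 5 + 4 + 5 + 5 + 2 + 2 + 1 + 2 = 26 hours.
By Gamma–Poisson conjugacy, the posterior is Gamma(α + Σx, β + Σt) = Gamma(8 + 377, 18 + 26) = Gamma(385, 44).
Posterior mode = (α'−1)/β' = 384/44 = 96/11.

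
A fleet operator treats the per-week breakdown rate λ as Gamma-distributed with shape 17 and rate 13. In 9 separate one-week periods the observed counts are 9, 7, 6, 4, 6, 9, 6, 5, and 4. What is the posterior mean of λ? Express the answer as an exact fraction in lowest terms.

73/22

Total count: 9 + 7 + 6 + 4 + 6 + 9 + 6 + 5 + 4 = 56.
Total exposure: 9 weeks.
Conjugate update: add total count to the shape and total exposure to the rate, giving Gamma(73, 22).
Posterior mean = α'/β' = 73/22.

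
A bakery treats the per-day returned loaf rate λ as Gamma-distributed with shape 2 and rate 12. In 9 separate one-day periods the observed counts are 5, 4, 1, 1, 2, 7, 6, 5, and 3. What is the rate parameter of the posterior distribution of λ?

21

Total count: 5 + 4 + 1 + 1 + 2 + 7 + 6 + 5 + 3 = 34.
Total exposure: 9 days.
Posterior: α' = 2 + 34 = 36, β' = 12 + 9 = 21.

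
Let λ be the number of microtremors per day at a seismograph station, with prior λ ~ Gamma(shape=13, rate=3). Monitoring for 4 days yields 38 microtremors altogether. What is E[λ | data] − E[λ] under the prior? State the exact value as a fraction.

62/21

Total count 38 over total exposure 4 days.
Gamma(α, β) with Poisson data over total exposure Σt gives posterior Gamma(α+Σx, β+Σt) = Gamma(51, 7).
Posterior mean = 51/7 = 51/7; prior mean = 13/3 = 13/3. Difference = 51/7 − 13/3 = 62/21.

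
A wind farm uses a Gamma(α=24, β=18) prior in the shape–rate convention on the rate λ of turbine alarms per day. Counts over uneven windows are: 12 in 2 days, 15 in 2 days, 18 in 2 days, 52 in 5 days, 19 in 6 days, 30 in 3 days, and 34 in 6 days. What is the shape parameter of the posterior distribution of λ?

Total count: 12 + 15 + 18 + 52 + 19 + 30 + 34 = 180.
Total exposure: 2 + 2 + 2 + 5 + 6 + 3 + 6 = 26 days.
Posterior: α' = 24 + 180 = 204, β' = 18 + 26 = 44.

204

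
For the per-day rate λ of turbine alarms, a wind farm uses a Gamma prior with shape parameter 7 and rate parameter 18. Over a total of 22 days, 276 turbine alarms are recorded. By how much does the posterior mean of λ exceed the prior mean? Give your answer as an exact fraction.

2407/360

Total count 276 over total exposure 22 days.
Posterior: α' = 7 + 276 = 283, β' = 18 + 22 = 40.
Posterior mean = 283/40 = 283/40; prior mean = 7/18 = 7/18. Difference = 283/40 − 7/18 = 2407/360.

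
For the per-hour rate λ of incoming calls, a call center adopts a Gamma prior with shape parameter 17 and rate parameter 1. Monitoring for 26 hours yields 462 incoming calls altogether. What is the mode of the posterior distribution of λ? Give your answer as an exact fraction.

478/27

Total count 462 over total exposure 26 hours.
By Gamma–Poisson conjugacy, the posterior is Gamma(α + Σx, β + Σt) = Gamma(17 + 462, 1 + 26) = Gamma(479, 27).
Posterior mode = (α'−1)/β' = 478/27.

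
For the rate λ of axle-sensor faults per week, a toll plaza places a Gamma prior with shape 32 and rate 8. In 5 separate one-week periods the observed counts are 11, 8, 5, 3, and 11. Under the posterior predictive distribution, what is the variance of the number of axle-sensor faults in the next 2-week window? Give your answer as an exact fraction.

Total count: 11 + 8 + 5 + 3 + 11 = 38.
Total exposure: 5 weeks.
Posterior: α' = 32 + 38 = 70, β' = 8 + 5 = 13.
The posterior predictive for a window of length T is Negative Binomial with variance T·α'·(β'+T)/β'² = 2·70·15/169 = 2100/169.

2100/169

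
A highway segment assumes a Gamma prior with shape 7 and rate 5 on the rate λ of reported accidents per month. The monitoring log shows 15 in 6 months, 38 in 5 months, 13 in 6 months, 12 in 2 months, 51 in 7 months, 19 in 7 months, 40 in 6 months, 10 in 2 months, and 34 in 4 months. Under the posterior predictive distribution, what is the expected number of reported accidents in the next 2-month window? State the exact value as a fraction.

Total count: 15 + 38 + 13 + 12 + 51 + 19 + 40 + 10 + 34 = 232.
Total exposure: 6 + 5 + 6 + 2 + 7 + 7 + 6 + 2 + 4 = 45 months.
Gamma(α, β) with Poisson data over total exposure Σt gives posterior Gamma(α+Σx, β+Σt) = Gamma(239, 50).
Predictive mean over a 2-month window = T·E[λ|data] = 2·239/50 = 239/25.

239/25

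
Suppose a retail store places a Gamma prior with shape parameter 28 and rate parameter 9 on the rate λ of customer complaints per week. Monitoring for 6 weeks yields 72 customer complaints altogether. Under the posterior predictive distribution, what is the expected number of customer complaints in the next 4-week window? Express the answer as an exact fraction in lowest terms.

Total count 72 over total exposure 6 weeks.
The Gamma prior is conjugate for the Poisson rate, so λ | data ~ Gamma(28+72, 9+6) = Gamma(100, 15).
Predictive mean over a 4-week window = T·E[λ|data] = 4·100/15 = 80/3.

80/3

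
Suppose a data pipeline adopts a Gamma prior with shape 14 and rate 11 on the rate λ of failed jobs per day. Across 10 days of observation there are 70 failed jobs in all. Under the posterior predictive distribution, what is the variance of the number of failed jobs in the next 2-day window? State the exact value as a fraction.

Total count 70 over total exposure 10 days.
Gamma(α, β) with Poisson data over total exposure Σt gives posterior Gamma(α+Σx, β+Σt) = Gamma(84, 21).
The posterior predictive for a window of length T is Negative Binomial with variance T·α'·(β'+T)/β'² = 2·84·23/441 = 184/21.

184/21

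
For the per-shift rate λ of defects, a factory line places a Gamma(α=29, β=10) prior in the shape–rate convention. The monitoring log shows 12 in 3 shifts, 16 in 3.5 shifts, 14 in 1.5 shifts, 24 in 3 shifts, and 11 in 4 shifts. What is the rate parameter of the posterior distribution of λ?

25

Total count: 12 + 16 + 14 + 24 + 11 = 77.
Total exposure: 3 + 3.5 + 1.5 + 3 + 4 = 15 shifts.
Gamma(α, β) with Poisson data over total exposure Σt gives posterior Gamma(α+Σx, β+Σt) = Gamma(106, 25).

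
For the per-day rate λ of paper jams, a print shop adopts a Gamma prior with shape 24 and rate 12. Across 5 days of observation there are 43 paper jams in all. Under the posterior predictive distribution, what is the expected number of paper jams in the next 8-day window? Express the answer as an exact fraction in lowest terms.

Total count 43 over total exposure 5 days.
Posterior: α' = 24 + 43 = 67, β' = 12 + 5 = 17.
Predictive mean over an 8-day window = T·E[λ|data] = 8·67/17 = 536/17.

536/17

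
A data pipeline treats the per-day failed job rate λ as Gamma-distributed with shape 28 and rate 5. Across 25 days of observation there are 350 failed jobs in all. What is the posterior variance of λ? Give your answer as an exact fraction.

21/50

Total count 350 over total exposure 25 days.
Gamma(α, β) with Poisson data over total exposure Σt gives posterior Gamma(α+Σx, β+Σt) = Gamma(378, 30).
Posterior variance = α'/β'² = 378/900 = 21/50.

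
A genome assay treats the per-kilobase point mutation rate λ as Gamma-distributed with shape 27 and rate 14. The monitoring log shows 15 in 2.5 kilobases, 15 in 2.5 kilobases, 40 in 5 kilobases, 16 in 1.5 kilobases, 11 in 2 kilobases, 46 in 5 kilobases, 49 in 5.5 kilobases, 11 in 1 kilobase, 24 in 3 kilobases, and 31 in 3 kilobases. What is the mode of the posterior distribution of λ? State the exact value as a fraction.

284/45

Total count: 15 + 15 + 40 + 16 + 11 + 46 + 49 + 11 + 24 + 31 = 258.
Total exposure: 2.5 + 2.5 + 5 + 1.5 + 2 + 5 + 5.5 + 1 + 3 + 3 = 31 kilobases.
The Gamma prior is conjugate for the Poisson rate, so λ | data ~ Gamma(27+258, 14+31) = Gamma(285, 45).
Posterior mode = (α'−1)/β' = 284/45.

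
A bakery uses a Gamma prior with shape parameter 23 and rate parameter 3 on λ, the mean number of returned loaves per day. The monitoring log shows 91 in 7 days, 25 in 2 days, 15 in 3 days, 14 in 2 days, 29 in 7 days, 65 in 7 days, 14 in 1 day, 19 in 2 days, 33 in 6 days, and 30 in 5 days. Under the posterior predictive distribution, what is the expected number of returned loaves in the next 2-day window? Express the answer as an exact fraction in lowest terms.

716/45

Total count: 91 + 25 + 15 + 14 + 29 + 65 + 14 + 19 + 33 + 30 = 335.
Total exposure: 7 + 2 + 3 + 2 + 7 + 7 + 1 + 2 + 6 + 5 = 42 days.
Posterior: α' = 23 + 335 = 358, β' = 3 + 42 = 45.
Predictive mean over a 2-day window = T·E[λ|data] = 2·358/45 = 716/45.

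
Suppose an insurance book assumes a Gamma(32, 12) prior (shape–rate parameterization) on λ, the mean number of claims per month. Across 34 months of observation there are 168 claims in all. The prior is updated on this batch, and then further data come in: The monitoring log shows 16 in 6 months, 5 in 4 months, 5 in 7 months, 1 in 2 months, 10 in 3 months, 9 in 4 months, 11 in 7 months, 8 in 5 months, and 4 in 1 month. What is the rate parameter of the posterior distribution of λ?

85

Total count 168 over total exposure 34 months.
After the first batch: Gamma(32 + 168, 12 + 34) = Gamma(200, 46).
Total count: 16 + 5 + 5 + 1 + 10 + 9 + 11 + 8 + 4 = 69.
Total exposure: 6 + 4 + 7 + 2 + 3 + 4 + 7 + 5 + 1 = 39 months.
After the second batch: Gamma(200 + 69, 46 + 39) = Gamma(269, 85).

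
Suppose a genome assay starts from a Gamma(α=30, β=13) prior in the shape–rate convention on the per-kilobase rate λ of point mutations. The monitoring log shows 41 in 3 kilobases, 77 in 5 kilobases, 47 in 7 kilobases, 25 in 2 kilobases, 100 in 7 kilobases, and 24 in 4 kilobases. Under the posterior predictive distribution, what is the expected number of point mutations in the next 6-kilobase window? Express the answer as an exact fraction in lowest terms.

Total count: 41 + 77 + 47 + 25 + 100 + 24 = 314.
Total exposure: 3 + 5 + 7 + 2 + 7 + 4 = 28 kilobases.
Posterior: α' = 30 + 314 = 344, β' = 13 + 28 = 41.
Predictive mean over a 6-kilobase window = T·E[λ|data] = 6·344/41 = 2064/41.

2064/41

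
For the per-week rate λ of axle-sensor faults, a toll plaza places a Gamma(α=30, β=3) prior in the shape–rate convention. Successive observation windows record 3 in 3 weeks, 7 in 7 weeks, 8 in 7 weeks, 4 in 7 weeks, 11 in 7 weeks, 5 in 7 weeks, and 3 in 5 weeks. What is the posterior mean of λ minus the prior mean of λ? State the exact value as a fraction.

-389/46

Total count: 3 + 7 + 8 + 4 + 11 + 5 + 3 = 41.
Total exposure: 3 + 7 + 7 + 7 + 7 + 7 + 5 = 43 weeks.
Posterior: α' = 30 + 41 = 71, β' = 3 + 43 = 46.
Posterior mean = 71/46 = 71/46; prior mean = 30/3 = 10. Difference = 71/46 − 10 = -389/46.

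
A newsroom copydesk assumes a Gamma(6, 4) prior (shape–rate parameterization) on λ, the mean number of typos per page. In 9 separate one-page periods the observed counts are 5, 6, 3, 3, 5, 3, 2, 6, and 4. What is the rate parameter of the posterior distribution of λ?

13

Total count: 5 + 6 + 3 + 3 + 5 + 3 + 2 + 6 + 4 = 37.
Total exposure: 9 pages.
Posterior: α' = 6 + 37 = 43, β' = 4 + 9 = 13.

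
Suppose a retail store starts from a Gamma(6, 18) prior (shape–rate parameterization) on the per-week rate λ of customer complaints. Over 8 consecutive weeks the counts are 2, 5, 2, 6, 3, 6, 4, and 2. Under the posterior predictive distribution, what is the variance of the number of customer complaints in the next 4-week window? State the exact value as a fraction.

Total count: 2 + 5 + 2 + 6 + 3 + 6 + 4 + 2 = 30.
Total exposure: 8 weeks.
Posterior: α' = 6 + 30 = 36, β' = 18 + 8 = 26.
The posterior predictive for a window of length T is Negative Binomial with variance T·α'·(β'+T)/β'² = 4·36·30/676 = 1080/169.

1080/169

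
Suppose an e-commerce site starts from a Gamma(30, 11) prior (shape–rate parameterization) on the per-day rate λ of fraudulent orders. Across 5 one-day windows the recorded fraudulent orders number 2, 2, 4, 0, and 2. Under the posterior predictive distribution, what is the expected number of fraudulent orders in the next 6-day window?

15

Total count: 2 + 2 + 4 + 0 + 2 = 10.
Total exposure: 5 days.
The Gamma prior is conjugate for the Poisson rate, so λ | data ~ Gamma(30+10, 11+5) = Gamma(40, 16).
Predictive mean over a 6-day window = T·E[λ|data] = 6·40/16 = 15.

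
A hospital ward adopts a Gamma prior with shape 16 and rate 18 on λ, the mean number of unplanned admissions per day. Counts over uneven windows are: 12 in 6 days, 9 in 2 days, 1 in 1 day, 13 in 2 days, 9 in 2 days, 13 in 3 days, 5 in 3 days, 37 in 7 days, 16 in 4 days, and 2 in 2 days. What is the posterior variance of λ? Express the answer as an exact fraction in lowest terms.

133/2500

Total count: 12 + 9 + 1 + 13 + 9 + 13 + 5 + 37 + 16 + 2 = 117.
Total exposure: 6 + 2 + 1 + 2 + 2 + 3 + 3 + 7 + 4 + 2 = 32 days.
The Gamma prior is conjugate for the Poisson rate, so λ | data ~ Gamma(16+117, 18+32) = Gamma(133, 50).
Posterior variance = α'/β'² = 133/2500.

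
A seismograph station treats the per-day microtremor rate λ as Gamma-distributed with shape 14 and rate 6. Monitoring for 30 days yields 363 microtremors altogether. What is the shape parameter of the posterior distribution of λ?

Total count 363 over total exposure 30 days.
Posterior: α' = 14 + 363 = 377, β' = 6 + 30 = 36.

377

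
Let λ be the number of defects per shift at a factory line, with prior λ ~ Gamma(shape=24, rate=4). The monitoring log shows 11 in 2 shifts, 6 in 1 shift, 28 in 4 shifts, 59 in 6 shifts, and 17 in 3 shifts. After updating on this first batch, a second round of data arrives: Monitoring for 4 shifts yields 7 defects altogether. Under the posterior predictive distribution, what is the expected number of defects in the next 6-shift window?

38

Total count: 11 + 6 + 28 + 59 + 17 = 121.
Total exposure: 2 + 1 + 4 + 6 + 3 = 16 shifts.
After the first batch: Gamma(24 + 121, 4 + 16) = Gamma(145, 20).
Total count 7 over total exposure 4 shifts.
After the second batch: Gamma(145 + 7, 20 + 4) = Gamma(152, 24).
Predictive mean over a 6-shift window = T·E[λ|data] = 6·152/24 = 38.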